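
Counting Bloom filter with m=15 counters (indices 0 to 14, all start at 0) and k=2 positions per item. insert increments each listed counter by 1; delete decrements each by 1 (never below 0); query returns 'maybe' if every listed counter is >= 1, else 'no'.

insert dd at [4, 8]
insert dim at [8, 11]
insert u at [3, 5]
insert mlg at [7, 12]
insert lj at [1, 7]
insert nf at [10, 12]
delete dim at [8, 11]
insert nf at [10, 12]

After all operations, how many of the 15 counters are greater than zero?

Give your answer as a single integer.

Step 1: insert dd at [4, 8] -> counters=[0,0,0,0,1,0,0,0,1,0,0,0,0,0,0]
Step 2: insert dim at [8, 11] -> counters=[0,0,0,0,1,0,0,0,2,0,0,1,0,0,0]
Step 3: insert u at [3, 5] -> counters=[0,0,0,1,1,1,0,0,2,0,0,1,0,0,0]
Step 4: insert mlg at [7, 12] -> counters=[0,0,0,1,1,1,0,1,2,0,0,1,1,0,0]
Step 5: insert lj at [1, 7] -> counters=[0,1,0,1,1,1,0,2,2,0,0,1,1,0,0]
Step 6: insert nf at [10, 12] -> counters=[0,1,0,1,1,1,0,2,2,0,1,1,2,0,0]
Step 7: delete dim at [8, 11] -> counters=[0,1,0,1,1,1,0,2,1,0,1,0,2,0,0]
Step 8: insert nf at [10, 12] -> counters=[0,1,0,1,1,1,0,2,1,0,2,0,3,0,0]
Final counters=[0,1,0,1,1,1,0,2,1,0,2,0,3,0,0] -> 8 nonzero

Answer: 8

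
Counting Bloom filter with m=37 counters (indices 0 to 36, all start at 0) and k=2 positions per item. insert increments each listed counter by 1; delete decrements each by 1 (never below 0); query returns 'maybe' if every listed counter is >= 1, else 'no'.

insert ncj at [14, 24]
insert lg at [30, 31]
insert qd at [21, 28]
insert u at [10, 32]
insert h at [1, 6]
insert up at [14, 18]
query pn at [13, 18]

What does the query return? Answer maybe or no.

Step 1: insert ncj at [14, 24] -> counters=[0,0,0,0,0,0,0,0,0,0,0,0,0,0,1,0,0,0,0,0,0,0,0,0,1,0,0,0,0,0,0,0,0,0,0,0,0]
Step 2: insert lg at [30, 31] -> counters=[0,0,0,0,0,0,0,0,0,0,0,0,0,0,1,0,0,0,0,0,0,0,0,0,1,0,0,0,0,0,1,1,0,0,0,0,0]
Step 3: insert qd at [21, 28] -> counters=[0,0,0,0,0,0,0,0,0,0,0,0,0,0,1,0,0,0,0,0,0,1,0,0,1,0,0,0,1,0,1,1,0,0,0,0,0]
Step 4: insert u at [10, 32] -> counters=[0,0,0,0,0,0,0,0,0,0,1,0,0,0,1,0,0,0,0,0,0,1,0,0,1,0,0,0,1,0,1,1,1,0,0,0,0]
Step 5: insert h at [1, 6] -> counters=[0,1,0,0,0,0,1,0,0,0,1,0,0,0,1,0,0,0,0,0,0,1,0,0,1,0,0,0,1,0,1,1,1,0,0,0,0]
Step 6: insert up at [14, 18] -> counters=[0,1,0,0,0,0,1,0,0,0,1,0,0,0,2,0,0,0,1,0,0,1,0,0,1,0,0,0,1,0,1,1,1,0,0,0,0]
Query pn: check counters[13]=0 counters[18]=1 -> no

Answer: no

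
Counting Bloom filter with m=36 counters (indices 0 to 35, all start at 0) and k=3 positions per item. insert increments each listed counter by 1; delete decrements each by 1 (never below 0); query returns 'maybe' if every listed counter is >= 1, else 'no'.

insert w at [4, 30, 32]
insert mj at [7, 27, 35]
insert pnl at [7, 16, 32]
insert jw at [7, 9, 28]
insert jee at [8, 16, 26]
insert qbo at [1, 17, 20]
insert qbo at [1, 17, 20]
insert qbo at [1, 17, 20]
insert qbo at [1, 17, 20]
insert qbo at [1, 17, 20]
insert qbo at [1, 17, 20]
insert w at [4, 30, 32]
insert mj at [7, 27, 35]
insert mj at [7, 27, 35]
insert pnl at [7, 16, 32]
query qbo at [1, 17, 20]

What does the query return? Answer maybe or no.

Answer: maybe

Derivation:
Step 1: insert w at [4, 30, 32] -> counters=[0,0,0,0,1,0,0,0,0,0,0,0,0,0,0,0,0,0,0,0,0,0,0,0,0,0,0,0,0,0,1,0,1,0,0,0]
Step 2: insert mj at [7, 27, 35] -> counters=[0,0,0,0,1,0,0,1,0,0,0,0,0,0,0,0,0,0,0,0,0,0,0,0,0,0,0,1,0,0,1,0,1,0,0,1]
Step 3: insert pnl at [7, 16, 32] -> counters=[0,0,0,0,1,0,0,2,0,0,0,0,0,0,0,0,1,0,0,0,0,0,0,0,0,0,0,1,0,0,1,0,2,0,0,1]
Step 4: insert jw at [7, 9, 28] -> counters=[0,0,0,0,1,0,0,3,0,1,0,0,0,0,0,0,1,0,0,0,0,0,0,0,0,0,0,1,1,0,1,0,2,0,0,1]
Step 5: insert jee at [8, 16, 26] -> counters=[0,0,0,0,1,0,0,3,1,1,0,0,0,0,0,0,2,0,0,0,0,0,0,0,0,0,1,1,1,0,1,0,2,0,0,1]
Step 6: insert qbo at [1, 17, 20] -> counters=[0,1,0,0,1,0,0,3,1,1,0,0,0,0,0,0,2,1,0,0,1,0,0,0,0,0,1,1,1,0,1,0,2,0,0,1]
Step 7: insert qbo at [1, 17, 20] -> counters=[0,2,0,0,1,0,0,3,1,1,0,0,0,0,0,0,2,2,0,0,2,0,0,0,0,0,1,1,1,0,1,0,2,0,0,1]
Step 8: insert qbo at [1, 17, 20] -> counters=[0,3,0,0,1,0,0,3,1,1,0,0,0,0,0,0,2,3,0,0,3,0,0,0,0,0,1,1,1,0,1,0,2,0,0,1]
Step 9: insert qbo at [1, 17, 20] -> counters=[0,4,0,0,1,0,0,3,1,1,0,0,0,0,0,0,2,4,0,0,4,0,0,0,0,0,1,1,1,0,1,0,2,0,0,1]
Step 10: insert qbo at [1, 17, 20] -> counters=[0,5,0,0,1,0,0,3,1,1,0,0,0,0,0,0,2,5,0,0,5,0,0,0,0,0,1,1,1,0,1,0,2,0,0,1]
Step 11: insert qbo at [1, 17, 20] -> counters=[0,6,0,0,1,0,0,3,1,1,0,0,0,0,0,0,2,6,0,0,6,0,0,0,0,0,1,1,1,0,1,0,2,0,0,1]
Step 12: insert w at [4, 30, 32] -> counters=[0,6,0,0,2,0,0,3,1,1,0,0,0,0,0,0,2,6,0,0,6,0,0,0,0,0,1,1,1,0,2,0,3,0,0,1]
Step 13: insert mj at [7, 27, 35] -> counters=[0,6,0,0,2,0,0,4,1,1,0,0,0,0,0,0,2,6,0,0,6,0,0,0,0,0,1,2,1,0,2,0,3,0,0,2]
Step 14: insert mj at [7, 27, 35] -> counters=[0,6,0,0,2,0,0,5,1,1,0,0,0,0,0,0,2,6,0,0,6,0,0,0,0,0,1,3,1,0,2,0,3,0,0,3]
Step 15: insert pnl at [7, 16, 32] -> counters=[0,6,0,0,2,0,0,6,1,1,0,0,0,0,0,0,3,6,0,0,6,0,0,0,0,0,1,3,1,0,2,0,4,0,0,3]
Query qbo: check counters[1]=6 counters[17]=6 counters[20]=6 -> maybe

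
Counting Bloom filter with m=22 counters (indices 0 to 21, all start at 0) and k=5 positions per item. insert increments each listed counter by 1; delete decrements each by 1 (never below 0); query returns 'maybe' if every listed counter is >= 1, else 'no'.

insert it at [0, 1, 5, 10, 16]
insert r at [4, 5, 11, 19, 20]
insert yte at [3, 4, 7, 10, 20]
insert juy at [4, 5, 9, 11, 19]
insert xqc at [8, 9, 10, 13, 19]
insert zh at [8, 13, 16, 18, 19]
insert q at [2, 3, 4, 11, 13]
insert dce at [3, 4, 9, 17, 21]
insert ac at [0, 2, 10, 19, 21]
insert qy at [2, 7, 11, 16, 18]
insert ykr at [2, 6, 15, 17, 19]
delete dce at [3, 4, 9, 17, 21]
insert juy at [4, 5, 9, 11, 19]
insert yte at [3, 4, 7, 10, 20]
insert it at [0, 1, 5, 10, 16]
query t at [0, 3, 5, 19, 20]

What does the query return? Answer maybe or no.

Answer: maybe

Derivation:
Step 1: insert it at [0, 1, 5, 10, 16] -> counters=[1,1,0,0,0,1,0,0,0,0,1,0,0,0,0,0,1,0,0,0,0,0]
Step 2: insert r at [4, 5, 11, 19, 20] -> counters=[1,1,0,0,1,2,0,0,0,0,1,1,0,0,0,0,1,0,0,1,1,0]
Step 3: insert yte at [3, 4, 7, 10, 20] -> counters=[1,1,0,1,2,2,0,1,0,0,2,1,0,0,0,0,1,0,0,1,2,0]
Step 4: insert juy at [4, 5, 9, 11, 19] -> counters=[1,1,0,1,3,3,0,1,0,1,2,2,0,0,0,0,1,0,0,2,2,0]
Step 5: insert xqc at [8, 9, 10, 13, 19] -> counters=[1,1,0,1,3,3,0,1,1,2,3,2,0,1,0,0,1,0,0,3,2,0]
Step 6: insert zh at [8, 13, 16, 18, 19] -> counters=[1,1,0,1,3,3,0,1,2,2,3,2,0,2,0,0,2,0,1,4,2,0]
Step 7: insert q at [2, 3, 4, 11, 13] -> counters=[1,1,1,2,4,3,0,1,2,2,3,3,0,3,0,0,2,0,1,4,2,0]
Step 8: insert dce at [3, 4, 9, 17, 21] -> counters=[1,1,1,3,5,3,0,1,2,3,3,3,0,3,0,0,2,1,1,4,2,1]
Step 9: insert ac at [0, 2, 10, 19, 21] -> counters=[2,1,2,3,5,3,0,1,2,3,4,3,0,3,0,0,2,1,1,5,2,2]
Step 10: insert qy at [2, 7, 11, 16, 18] -> counters=[2,1,3,3,5,3,0,2,2,3,4,4,0,3,0,0,3,1,2,5,2,2]
Step 11: insert ykr at [2, 6, 15, 17, 19] -> counters=[2,1,4,3,5,3,1,2,2,3,4,4,0,3,0,1,3,2,2,6,2,2]
Step 12: delete dce at [3, 4, 9, 17, 21] -> counters=[2,1,4,2,4,3,1,2,2,2,4,4,0,3,0,1,3,1,2,6,2,1]
Step 13: insert juy at [4, 5, 9, 11, 19] -> counters=[2,1,4,2,5,4,1,2,2,3,4,5,0,3,0,1,3,1,2,7,2,1]
Step 14: insert yte at [3, 4, 7, 10, 20] -> counters=[2,1,4,3,6,4,1,3,2,3,5,5,0,3,0,1,3,1,2,7,3,1]
Step 15: insert it at [0, 1, 5, 10, 16] -> counters=[3,2,4,3,6,5,1,3,2,3,6,5,0,3,0,1,4,1,2,7,3,1]
Query t: check counters[0]=3 counters[3]=3 counters[5]=5 counters[19]=7 counters[20]=3 -> maybe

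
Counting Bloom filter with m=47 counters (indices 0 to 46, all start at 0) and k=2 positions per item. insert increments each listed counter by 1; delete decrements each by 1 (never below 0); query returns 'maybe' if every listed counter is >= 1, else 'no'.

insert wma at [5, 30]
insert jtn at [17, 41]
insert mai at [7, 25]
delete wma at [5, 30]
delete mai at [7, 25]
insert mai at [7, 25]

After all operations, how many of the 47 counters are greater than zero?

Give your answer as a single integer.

Step 1: insert wma at [5, 30] -> counters=[0,0,0,0,0,1,0,0,0,0,0,0,0,0,0,0,0,0,0,0,0,0,0,0,0,0,0,0,0,0,1,0,0,0,0,0,0,0,0,0,0,0,0,0,0,0,0]
Step 2: insert jtn at [17, 41] -> counters=[0,0,0,0,0,1,0,0,0,0,0,0,0,0,0,0,0,1,0,0,0,0,0,0,0,0,0,0,0,0,1,0,0,0,0,0,0,0,0,0,0,1,0,0,0,0,0]
Step 3: insert mai at [7, 25] -> counters=[0,0,0,0,0,1,0,1,0,0,0,0,0,0,0,0,0,1,0,0,0,0,0,0,0,1,0,0,0,0,1,0,0,0,0,0,0,0,0,0,0,1,0,0,0,0,0]
Step 4: delete wma at [5, 30] -> counters=[0,0,0,0,0,0,0,1,0,0,0,0,0,0,0,0,0,1,0,0,0,0,0,0,0,1,0,0,0,0,0,0,0,0,0,0,0,0,0,0,0,1,0,0,0,0,0]
Step 5: delete mai at [7, 25] -> counters=[0,0,0,0,0,0,0,0,0,0,0,0,0,0,0,0,0,1,0,0,0,0,0,0,0,0,0,0,0,0,0,0,0,0,0,0,0,0,0,0,0,1,0,0,0,0,0]
Step 6: insert mai at [7, 25] -> counters=[0,0,0,0,0,0,0,1,0,0,0,0,0,0,0,0,0,1,0,0,0,0,0,0,0,1,0,0,0,0,0,0,0,0,0,0,0,0,0,0,0,1,0,0,0,0,0]
Final counters=[0,0,0,0,0,0,0,1,0,0,0,0,0,0,0,0,0,1,0,0,0,0,0,0,0,1,0,0,0,0,0,0,0,0,0,0,0,0,0,0,0,1,0,0,0,0,0] -> 4 nonzero

Answer: 4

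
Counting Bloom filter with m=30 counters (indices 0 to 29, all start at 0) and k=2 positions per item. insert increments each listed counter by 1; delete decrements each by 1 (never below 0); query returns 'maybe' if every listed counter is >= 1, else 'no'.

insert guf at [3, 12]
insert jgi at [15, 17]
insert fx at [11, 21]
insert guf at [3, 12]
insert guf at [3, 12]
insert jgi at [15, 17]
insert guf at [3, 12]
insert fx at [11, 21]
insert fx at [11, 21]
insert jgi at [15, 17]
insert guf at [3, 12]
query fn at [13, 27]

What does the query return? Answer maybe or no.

Answer: no

Derivation:
Step 1: insert guf at [3, 12] -> counters=[0,0,0,1,0,0,0,0,0,0,0,0,1,0,0,0,0,0,0,0,0,0,0,0,0,0,0,0,0,0]
Step 2: insert jgi at [15, 17] -> counters=[0,0,0,1,0,0,0,0,0,0,0,0,1,0,0,1,0,1,0,0,0,0,0,0,0,0,0,0,0,0]
Step 3: insert fx at [11, 21] -> counters=[0,0,0,1,0,0,0,0,0,0,0,1,1,0,0,1,0,1,0,0,0,1,0,0,0,0,0,0,0,0]
Step 4: insert guf at [3, 12] -> counters=[0,0,0,2,0,0,0,0,0,0,0,1,2,0,0,1,0,1,0,0,0,1,0,0,0,0,0,0,0,0]
Step 5: insert guf at [3, 12] -> counters=[0,0,0,3,0,0,0,0,0,0,0,1,3,0,0,1,0,1,0,0,0,1,0,0,0,0,0,0,0,0]
Step 6: insert jgi at [15, 17] -> counters=[0,0,0,3,0,0,0,0,0,0,0,1,3,0,0,2,0,2,0,0,0,1,0,0,0,0,0,0,0,0]
Step 7: insert guf at [3, 12] -> counters=[0,0,0,4,0,0,0,0,0,0,0,1,4,0,0,2,0,2,0,0,0,1,0,0,0,0,0,0,0,0]
Step 8: insert fx at [11, 21] -> counters=[0,0,0,4,0,0,0,0,0,0,0,2,4,0,0,2,0,2,0,0,0,2,0,0,0,0,0,0,0,0]
Step 9: insert fx at [11, 21] -> counters=[0,0,0,4,0,0,0,0,0,0,0,3,4,0,0,2,0,2,0,0,0,3,0,0,0,0,0,0,0,0]
Step 10: insert jgi at [15, 17] -> counters=[0,0,0,4,0,0,0,0,0,0,0,3,4,0,0,3,0,3,0,0,0,3,0,0,0,0,0,0,0,0]
Step 11: insert guf at [3, 12] -> counters=[0,0,0,5,0,0,0,0,0,0,0,3,5,0,0,3,0,3,0,0,0,3,0,0,0,0,0,0,0,0]
Query fn: check counters[13]=0 counters[27]=0 -> no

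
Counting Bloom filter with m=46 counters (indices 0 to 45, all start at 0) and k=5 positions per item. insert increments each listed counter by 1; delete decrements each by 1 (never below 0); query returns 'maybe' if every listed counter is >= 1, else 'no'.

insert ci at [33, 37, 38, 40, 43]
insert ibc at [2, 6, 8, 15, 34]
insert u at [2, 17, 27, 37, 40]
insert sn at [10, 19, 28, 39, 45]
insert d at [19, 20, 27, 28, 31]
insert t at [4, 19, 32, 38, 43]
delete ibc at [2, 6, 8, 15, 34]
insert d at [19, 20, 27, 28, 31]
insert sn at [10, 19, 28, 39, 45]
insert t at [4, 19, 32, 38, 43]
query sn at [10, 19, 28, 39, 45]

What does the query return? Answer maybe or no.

Step 1: insert ci at [33, 37, 38, 40, 43] -> counters=[0,0,0,0,0,0,0,0,0,0,0,0,0,0,0,0,0,0,0,0,0,0,0,0,0,0,0,0,0,0,0,0,0,1,0,0,0,1,1,0,1,0,0,1,0,0]
Step 2: insert ibc at [2, 6, 8, 15, 34] -> counters=[0,0,1,0,0,0,1,0,1,0,0,0,0,0,0,1,0,0,0,0,0,0,0,0,0,0,0,0,0,0,0,0,0,1,1,0,0,1,1,0,1,0,0,1,0,0]
Step 3: insert u at [2, 17, 27, 37, 40] -> counters=[0,0,2,0,0,0,1,0,1,0,0,0,0,0,0,1,0,1,0,0,0,0,0,0,0,0,0,1,0,0,0,0,0,1,1,0,0,2,1,0,2,0,0,1,0,0]
Step 4: insert sn at [10, 19, 28, 39, 45] -> counters=[0,0,2,0,0,0,1,0,1,0,1,0,0,0,0,1,0,1,0,1,0,0,0,0,0,0,0,1,1,0,0,0,0,1,1,0,0,2,1,1,2,0,0,1,0,1]
Step 5: insert d at [19, 20, 27, 28, 31] -> counters=[0,0,2,0,0,0,1,0,1,0,1,0,0,0,0,1,0,1,0,2,1,0,0,0,0,0,0,2,2,0,0,1,0,1,1,0,0,2,1,1,2,0,0,1,0,1]
Step 6: insert t at [4, 19, 32, 38, 43] -> counters=[0,0,2,0,1,0,1,0,1,0,1,0,0,0,0,1,0,1,0,3,1,0,0,0,0,0,0,2,2,0,0,1,1,1,1,0,0,2,2,1,2,0,0,2,0,1]
Step 7: delete ibc at [2, 6, 8, 15, 34] -> counters=[0,0,1,0,1,0,0,0,0,0,1,0,0,0,0,0,0,1,0,3,1,0,0,0,0,0,0,2,2,0,0,1,1,1,0,0,0,2,2,1,2,0,0,2,0,1]
Step 8: insert d at [19, 20, 27, 28, 31] -> counters=[0,0,1,0,1,0,0,0,0,0,1,0,0,0,0,0,0,1,0,4,2,0,0,0,0,0,0,3,3,0,0,2,1,1,0,0,0,2,2,1,2,0,0,2,0,1]
Step 9: insert sn at [10, 19, 28, 39, 45] -> counters=[0,0,1,0,1,0,0,0,0,0,2,0,0,0,0,0,0,1,0,5,2,0,0,0,0,0,0,3,4,0,0,2,1,1,0,0,0,2,2,2,2,0,0,2,0,2]
Step 10: insert t at [4, 19, 32, 38, 43] -> counters=[0,0,1,0,2,0,0,0,0,0,2,0,0,0,0,0,0,1,0,6,2,0,0,0,0,0,0,3,4,0,0,2,2,1,0,0,0,2,3,2,2,0,0,3,0,2]
Query sn: check counters[10]=2 counters[19]=6 counters[28]=4 counters[39]=2 counters[45]=2 -> maybe

Answer: maybe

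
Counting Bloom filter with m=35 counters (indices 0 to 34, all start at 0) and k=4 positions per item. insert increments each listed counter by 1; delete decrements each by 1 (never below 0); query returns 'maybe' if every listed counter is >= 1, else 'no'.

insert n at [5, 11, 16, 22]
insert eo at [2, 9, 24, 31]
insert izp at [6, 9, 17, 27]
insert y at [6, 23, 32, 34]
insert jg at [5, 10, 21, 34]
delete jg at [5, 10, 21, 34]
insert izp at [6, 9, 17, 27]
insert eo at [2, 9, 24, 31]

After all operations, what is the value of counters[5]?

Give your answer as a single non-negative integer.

Answer: 1

Derivation:
Step 1: insert n at [5, 11, 16, 22] -> counters=[0,0,0,0,0,1,0,0,0,0,0,1,0,0,0,0,1,0,0,0,0,0,1,0,0,0,0,0,0,0,0,0,0,0,0]
Step 2: insert eo at [2, 9, 24, 31] -> counters=[0,0,1,0,0,1,0,0,0,1,0,1,0,0,0,0,1,0,0,0,0,0,1,0,1,0,0,0,0,0,0,1,0,0,0]
Step 3: insert izp at [6, 9, 17, 27] -> counters=[0,0,1,0,0,1,1,0,0,2,0,1,0,0,0,0,1,1,0,0,0,0,1,0,1,0,0,1,0,0,0,1,0,0,0]
Step 4: insert y at [6, 23, 32, 34] -> counters=[0,0,1,0,0,1,2,0,0,2,0,1,0,0,0,0,1,1,0,0,0,0,1,1,1,0,0,1,0,0,0,1,1,0,1]
Step 5: insert jg at [5, 10, 21, 34] -> counters=[0,0,1,0,0,2,2,0,0,2,1,1,0,0,0,0,1,1,0,0,0,1,1,1,1,0,0,1,0,0,0,1,1,0,2]
Step 6: delete jg at [5, 10, 21, 34] -> counters=[0,0,1,0,0,1,2,0,0,2,0,1,0,0,0,0,1,1,0,0,0,0,1,1,1,0,0,1,0,0,0,1,1,0,1]
Step 7: insert izp at [6, 9, 17, 27] -> counters=[0,0,1,0,0,1,3,0,0,3,0,1,0,0,0,0,1,2,0,0,0,0,1,1,1,0,0,2,0,0,0,1,1,0,1]
Step 8: insert eo at [2, 9, 24, 31] -> counters=[0,0,2,0,0,1,3,0,0,4,0,1,0,0,0,0,1,2,0,0,0,0,1,1,2,0,0,2,0,0,0,2,1,0,1]
Final counters=[0,0,2,0,0,1,3,0,0,4,0,1,0,0,0,0,1,2,0,0,0,0,1,1,2,0,0,2,0,0,0,2,1,0,1] -> counters[5]=1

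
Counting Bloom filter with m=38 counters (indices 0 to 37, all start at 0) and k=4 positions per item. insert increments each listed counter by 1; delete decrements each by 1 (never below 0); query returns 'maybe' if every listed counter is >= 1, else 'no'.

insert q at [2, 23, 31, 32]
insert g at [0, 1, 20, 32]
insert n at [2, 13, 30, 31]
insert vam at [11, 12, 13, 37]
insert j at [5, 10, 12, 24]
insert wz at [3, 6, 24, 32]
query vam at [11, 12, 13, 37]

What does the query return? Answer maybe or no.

Step 1: insert q at [2, 23, 31, 32] -> counters=[0,0,1,0,0,0,0,0,0,0,0,0,0,0,0,0,0,0,0,0,0,0,0,1,0,0,0,0,0,0,0,1,1,0,0,0,0,0]
Step 2: insert g at [0, 1, 20, 32] -> counters=[1,1,1,0,0,0,0,0,0,0,0,0,0,0,0,0,0,0,0,0,1,0,0,1,0,0,0,0,0,0,0,1,2,0,0,0,0,0]
Step 3: insert n at [2, 13, 30, 31] -> counters=[1,1,2,0,0,0,0,0,0,0,0,0,0,1,0,0,0,0,0,0,1,0,0,1,0,0,0,0,0,0,1,2,2,0,0,0,0,0]
Step 4: insert vam at [11, 12, 13, 37] -> counters=[1,1,2,0,0,0,0,0,0,0,0,1,1,2,0,0,0,0,0,0,1,0,0,1,0,0,0,0,0,0,1,2,2,0,0,0,0,1]
Step 5: insert j at [5, 10, 12, 24] -> counters=[1,1,2,0,0,1,0,0,0,0,1,1,2,2,0,0,0,0,0,0,1,0,0,1,1,0,0,0,0,0,1,2,2,0,0,0,0,1]
Step 6: insert wz at [3, 6, 24, 32] -> counters=[1,1,2,1,0,1,1,0,0,0,1,1,2,2,0,0,0,0,0,0,1,0,0,1,2,0,0,0,0,0,1,2,3,0,0,0,0,1]
Query vam: check counters[11]=1 counters[12]=2 counters[13]=2 counters[37]=1 -> maybe

Answer: maybe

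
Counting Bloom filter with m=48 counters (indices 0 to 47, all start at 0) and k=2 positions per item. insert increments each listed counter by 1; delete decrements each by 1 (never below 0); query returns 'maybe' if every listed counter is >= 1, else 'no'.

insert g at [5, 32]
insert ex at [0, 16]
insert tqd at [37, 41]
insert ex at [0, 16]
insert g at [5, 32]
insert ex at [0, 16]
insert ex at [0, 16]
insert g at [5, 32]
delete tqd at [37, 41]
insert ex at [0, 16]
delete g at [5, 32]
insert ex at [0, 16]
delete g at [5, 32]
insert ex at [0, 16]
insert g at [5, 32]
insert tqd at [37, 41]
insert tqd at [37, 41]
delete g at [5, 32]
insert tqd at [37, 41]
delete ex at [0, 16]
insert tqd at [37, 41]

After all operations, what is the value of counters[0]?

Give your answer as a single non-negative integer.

Answer: 6

Derivation:
Step 1: insert g at [5, 32] -> counters=[0,0,0,0,0,1,0,0,0,0,0,0,0,0,0,0,0,0,0,0,0,0,0,0,0,0,0,0,0,0,0,0,1,0,0,0,0,0,0,0,0,0,0,0,0,0,0,0]
Step 2: insert ex at [0, 16] -> counters=[1,0,0,0,0,1,0,0,0,0,0,0,0,0,0,0,1,0,0,0,0,0,0,0,0,0,0,0,0,0,0,0,1,0,0,0,0,0,0,0,0,0,0,0,0,0,0,0]
Step 3: insert tqd at [37, 41] -> counters=[1,0,0,0,0,1,0,0,0,0,0,0,0,0,0,0,1,0,0,0,0,0,0,0,0,0,0,0,0,0,0,0,1,0,0,0,0,1,0,0,0,1,0,0,0,0,0,0]
Step 4: insert ex at [0, 16] -> counters=[2,0,0,0,0,1,0,0,0,0,0,0,0,0,0,0,2,0,0,0,0,0,0,0,0,0,0,0,0,0,0,0,1,0,0,0,0,1,0,0,0,1,0,0,0,0,0,0]
Step 5: insert g at [5, 32] -> counters=[2,0,0,0,0,2,0,0,0,0,0,0,0,0,0,0,2,0,0,0,0,0,0,0,0,0,0,0,0,0,0,0,2,0,0,0,0,1,0,0,0,1,0,0,0,0,0,0]
Step 6: insert ex at [0, 16] -> counters=[3,0,0,0,0,2,0,0,0,0,0,0,0,0,0,0,3,0,0,0,0,0,0,0,0,0,0,0,0,0,0,0,2,0,0,0,0,1,0,0,0,1,0,0,0,0,0,0]
Step 7: insert ex at [0, 16] -> counters=[4,0,0,0,0,2,0,0,0,0,0,0,0,0,0,0,4,0,0,0,0,0,0,0,0,0,0,0,0,0,0,0,2,0,0,0,0,1,0,0,0,1,0,0,0,0,0,0]
Step 8: insert g at [5, 32] -> counters=[4,0,0,0,0,3,0,0,0,0,0,0,0,0,0,0,4,0,0,0,0,0,0,0,0,0,0,0,0,0,0,0,3,0,0,0,0,1,0,0,0,1,0,0,0,0,0,0]
Step 9: delete tqd at [37, 41] -> counters=[4,0,0,0,0,3,0,0,0,0,0,0,0,0,0,0,4,0,0,0,0,0,0,0,0,0,0,0,0,0,0,0,3,0,0,0,0,0,0,0,0,0,0,0,0,0,0,0]
Step 10: insert ex at [0, 16] -> counters=[5,0,0,0,0,3,0,0,0,0,0,0,0,0,0,0,5,0,0,0,0,0,0,0,0,0,0,0,0,0,0,0,3,0,0,0,0,0,0,0,0,0,0,0,0,0,0,0]
Step 11: delete g at [5, 32] -> counters=[5,0,0,0,0,2,0,0,0,0,0,0,0,0,0,0,5,0,0,0,0,0,0,0,0,0,0,0,0,0,0,0,2,0,0,0,0,0,0,0,0,0,0,0,0,0,0,0]
Step 12: insert ex at [0, 16] -> counters=[6,0,0,0,0,2,0,0,0,0,0,0,0,0,0,0,6,0,0,0,0,0,0,0,0,0,0,0,0,0,0,0,2,0,0,0,0,0,0,0,0,0,0,0,0,0,0,0]
Step 13: delete g at [5, 32] -> counters=[6,0,0,0,0,1,0,0,0,0,0,0,0,0,0,0,6,0,0,0,0,0,0,0,0,0,0,0,0,0,0,0,1,0,0,0,0,0,0,0,0,0,0,0,0,0,0,0]
Step 14: insert ex at [0, 16] -> counters=[7,0,0,0,0,1,0,0,0,0,0,0,0,0,0,0,7,0,0,0,0,0,0,0,0,0,0,0,0,0,0,0,1,0,0,0,0,0,0,0,0,0,0,0,0,0,0,0]
Step 15: insert g at [5, 32] -> counters=[7,0,0,0,0,2,0,0,0,0,0,0,0,0,0,0,7,0,0,0,0,0,0,0,0,0,0,0,0,0,0,0,2,0,0,0,0,0,0,0,0,0,0,0,0,0,0,0]
Step 16: insert tqd at [37, 41] -> counters=[7,0,0,0,0,2,0,0,0,0,0,0,0,0,0,0,7,0,0,0,0,0,0,0,0,0,0,0,0,0,0,0,2,0,0,0,0,1,0,0,0,1,0,0,0,0,0,0]
Step 17: insert tqd at [37, 41] -> counters=[7,0,0,0,0,2,0,0,0,0,0,0,0,0,0,0,7,0,0,0,0,0,0,0,0,0,0,0,0,0,0,0,2,0,0,0,0,2,0,0,0,2,0,0,0,0,0,0]
Step 18: delete g at [5, 32] -> counters=[7,0,0,0,0,1,0,0,0,0,0,0,0,0,0,0,7,0,0,0,0,0,0,0,0,0,0,0,0,0,0,0,1,0,0,0,0,2,0,0,0,2,0,0,0,0,0,0]
Step 19: insert tqd at [37, 41] -> counters=[7,0,0,0,0,1,0,0,0,0,0,0,0,0,0,0,7,0,0,0,0,0,0,0,0,0,0,0,0,0,0,0,1,0,0,0,0,3,0,0,0,3,0,0,0,0,0,0]
Step 20: delete ex at [0, 16] -> counters=[6,0,0,0,0,1,0,0,0,0,0,0,0,0,0,0,6,0,0,0,0,0,0,0,0,0,0,0,0,0,0,0,1,0,0,0,0,3,0,0,0,3,0,0,0,0,0,0]
Step 21: insert tqd at [37, 41] -> counters=[6,0,0,0,0,1,0,0,0,0,0,0,0,0,0,0,6,0,0,0,0,0,0,0,0,0,0,0,0,0,0,0,1,0,0,0,0,4,0,0,0,4,0,0,0,0,0,0]
Final counters=[6,0,0,0,0,1,0,0,0,0,0,0,0,0,0,0,6,0,0,0,0,0,0,0,0,0,0,0,0,0,0,0,1,0,0,0,0,4,0,0,0,4,0,0,0,0,0,0] -> counters[0]=6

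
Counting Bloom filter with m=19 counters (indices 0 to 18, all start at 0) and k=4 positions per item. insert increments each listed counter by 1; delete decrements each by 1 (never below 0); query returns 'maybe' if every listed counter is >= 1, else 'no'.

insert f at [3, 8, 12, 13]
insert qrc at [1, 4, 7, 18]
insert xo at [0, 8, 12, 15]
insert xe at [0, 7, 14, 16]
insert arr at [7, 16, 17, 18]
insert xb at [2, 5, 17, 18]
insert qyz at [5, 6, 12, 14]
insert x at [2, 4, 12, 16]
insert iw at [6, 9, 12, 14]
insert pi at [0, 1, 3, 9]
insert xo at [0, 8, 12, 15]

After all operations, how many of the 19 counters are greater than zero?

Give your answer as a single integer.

Answer: 17

Derivation:
Step 1: insert f at [3, 8, 12, 13] -> counters=[0,0,0,1,0,0,0,0,1,0,0,0,1,1,0,0,0,0,0]
Step 2: insert qrc at [1, 4, 7, 18] -> counters=[0,1,0,1,1,0,0,1,1,0,0,0,1,1,0,0,0,0,1]
Step 3: insert xo at [0, 8, 12, 15] -> counters=[1,1,0,1,1,0,0,1,2,0,0,0,2,1,0,1,0,0,1]
Step 4: insert xe at [0, 7, 14, 16] -> counters=[2,1,0,1,1,0,0,2,2,0,0,0,2,1,1,1,1,0,1]
Step 5: insert arr at [7, 16, 17, 18] -> counters=[2,1,0,1,1,0,0,3,2,0,0,0,2,1,1,1,2,1,2]
Step 6: insert xb at [2, 5, 17, 18] -> counters=[2,1,1,1,1,1,0,3,2,0,0,0,2,1,1,1,2,2,3]
Step 7: insert qyz at [5, 6, 12, 14] -> counters=[2,1,1,1,1,2,1,3,2,0,0,0,3,1,2,1,2,2,3]
Step 8: insert x at [2, 4, 12, 16] -> counters=[2,1,2,1,2,2,1,3,2,0,0,0,4,1,2,1,3,2,3]
Step 9: insert iw at [6, 9, 12, 14] -> counters=[2,1,2,1,2,2,2,3,2,1,0,0,5,1,3,1,3,2,3]
Step 10: insert pi at [0, 1, 3, 9] -> counters=[3,2,2,2,2,2,2,3,2,2,0,0,5,1,3,1,3,2,3]
Step 11: insert xo at [0, 8, 12, 15] -> counters=[4,2,2,2,2,2,2,3,3,2,0,0,6,1,3,2,3,2,3]
Final counters=[4,2,2,2,2,2,2,3,3,2,0,0,6,1,3,2,3,2,3] -> 17 nonzero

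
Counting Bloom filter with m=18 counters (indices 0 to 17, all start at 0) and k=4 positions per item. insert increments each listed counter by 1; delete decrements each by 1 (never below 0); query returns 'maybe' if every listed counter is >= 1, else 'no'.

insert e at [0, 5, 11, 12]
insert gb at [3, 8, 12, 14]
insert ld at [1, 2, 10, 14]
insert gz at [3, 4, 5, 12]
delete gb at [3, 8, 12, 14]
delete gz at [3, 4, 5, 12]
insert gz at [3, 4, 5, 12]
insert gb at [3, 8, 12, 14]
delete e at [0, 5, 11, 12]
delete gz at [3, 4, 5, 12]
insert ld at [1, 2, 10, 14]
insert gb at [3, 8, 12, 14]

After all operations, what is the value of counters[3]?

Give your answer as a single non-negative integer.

Answer: 2

Derivation:
Step 1: insert e at [0, 5, 11, 12] -> counters=[1,0,0,0,0,1,0,0,0,0,0,1,1,0,0,0,0,0]
Step 2: insert gb at [3, 8, 12, 14] -> counters=[1,0,0,1,0,1,0,0,1,0,0,1,2,0,1,0,0,0]
Step 3: insert ld at [1, 2, 10, 14] -> counters=[1,1,1,1,0,1,0,0,1,0,1,1,2,0,2,0,0,0]
Step 4: insert gz at [3, 4, 5, 12] -> counters=[1,1,1,2,1,2,0,0,1,0,1,1,3,0,2,0,0,0]
Step 5: delete gb at [3, 8, 12, 14] -> counters=[1,1,1,1,1,2,0,0,0,0,1,1,2,0,1,0,0,0]
Step 6: delete gz at [3, 4, 5, 12] -> counters=[1,1,1,0,0,1,0,0,0,0,1,1,1,0,1,0,0,0]
Step 7: insert gz at [3, 4, 5, 12] -> counters=[1,1,1,1,1,2,0,0,0,0,1,1,2,0,1,0,0,0]
Step 8: insert gb at [3, 8, 12, 14] -> counters=[1,1,1,2,1,2,0,0,1,0,1,1,3,0,2,0,0,0]
Step 9: delete e at [0, 5, 11, 12] -> counters=[0,1,1,2,1,1,0,0,1,0,1,0,2,0,2,0,0,0]
Step 10: delete gz at [3, 4, 5, 12] -> counters=[0,1,1,1,0,0,0,0,1,0,1,0,1,0,2,0,0,0]
Step 11: insert ld at [1, 2, 10, 14] -> counters=[0,2,2,1,0,0,0,0,1,0,2,0,1,0,3,0,0,0]
Step 12: insert gb at [3, 8, 12, 14] -> counters=[0,2,2,2,0,0,0,0,2,0,2,0,2,0,4,0,0,0]
Final counters=[0,2,2,2,0,0,0,0,2,0,2,0,2,0,4,0,0,0] -> counters[3]=2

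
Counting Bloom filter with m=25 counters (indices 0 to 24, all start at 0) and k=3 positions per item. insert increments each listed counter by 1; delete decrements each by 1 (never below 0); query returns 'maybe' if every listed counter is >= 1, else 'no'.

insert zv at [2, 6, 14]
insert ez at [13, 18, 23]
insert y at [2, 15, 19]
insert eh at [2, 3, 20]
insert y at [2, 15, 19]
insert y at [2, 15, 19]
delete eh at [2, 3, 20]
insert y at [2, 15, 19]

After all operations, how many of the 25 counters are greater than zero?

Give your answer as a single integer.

Answer: 8

Derivation:
Step 1: insert zv at [2, 6, 14] -> counters=[0,0,1,0,0,0,1,0,0,0,0,0,0,0,1,0,0,0,0,0,0,0,0,0,0]
Step 2: insert ez at [13, 18, 23] -> counters=[0,0,1,0,0,0,1,0,0,0,0,0,0,1,1,0,0,0,1,0,0,0,0,1,0]
Step 3: insert y at [2, 15, 19] -> counters=[0,0,2,0,0,0,1,0,0,0,0,0,0,1,1,1,0,0,1,1,0,0,0,1,0]
Step 4: insert eh at [2, 3, 20] -> counters=[0,0,3,1,0,0,1,0,0,0,0,0,0,1,1,1,0,0,1,1,1,0,0,1,0]
Step 5: insert y at [2, 15, 19] -> counters=[0,0,4,1,0,0,1,0,0,0,0,0,0,1,1,2,0,0,1,2,1,0,0,1,0]
Step 6: insert y at [2, 15, 19] -> counters=[0,0,5,1,0,0,1,0,0,0,0,0,0,1,1,3,0,0,1,3,1,0,0,1,0]
Step 7: delete eh at [2, 3, 20] -> counters=[0,0,4,0,0,0,1,0,0,0,0,0,0,1,1,3,0,0,1,3,0,0,0,1,0]
Step 8: insert y at [2, 15, 19] -> counters=[0,0,5,0,0,0,1,0,0,0,0,0,0,1,1,4,0,0,1,4,0,0,0,1,0]
Final counters=[0,0,5,0,0,0,1,0,0,0,0,0,0,1,1,4,0,0,1,4,0,0,0,1,0] -> 8 nonzero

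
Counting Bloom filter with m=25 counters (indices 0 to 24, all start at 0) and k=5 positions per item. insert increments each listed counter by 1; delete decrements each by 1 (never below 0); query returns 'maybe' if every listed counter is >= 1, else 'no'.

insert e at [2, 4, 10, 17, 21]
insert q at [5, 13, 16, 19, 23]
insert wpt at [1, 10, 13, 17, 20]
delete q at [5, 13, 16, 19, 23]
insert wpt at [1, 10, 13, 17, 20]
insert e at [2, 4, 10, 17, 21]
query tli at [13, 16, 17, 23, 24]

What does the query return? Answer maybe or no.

Step 1: insert e at [2, 4, 10, 17, 21] -> counters=[0,0,1,0,1,0,0,0,0,0,1,0,0,0,0,0,0,1,0,0,0,1,0,0,0]
Step 2: insert q at [5, 13, 16, 19, 23] -> counters=[0,0,1,0,1,1,0,0,0,0,1,0,0,1,0,0,1,1,0,1,0,1,0,1,0]
Step 3: insert wpt at [1, 10, 13, 17, 20] -> counters=[0,1,1,0,1,1,0,0,0,0,2,0,0,2,0,0,1,2,0,1,1,1,0,1,0]
Step 4: delete q at [5, 13, 16, 19, 23] -> counters=[0,1,1,0,1,0,0,0,0,0,2,0,0,1,0,0,0,2,0,0,1,1,0,0,0]
Step 5: insert wpt at [1, 10, 13, 17, 20] -> counters=[0,2,1,0,1,0,0,0,0,0,3,0,0,2,0,0,0,3,0,0,2,1,0,0,0]
Step 6: insert e at [2, 4, 10, 17, 21] -> counters=[0,2,2,0,2,0,0,0,0,0,4,0,0,2,0,0,0,4,0,0,2,2,0,0,0]
Query tli: check counters[13]=2 counters[16]=0 counters[17]=4 counters[23]=0 counters[24]=0 -> no

Answer: no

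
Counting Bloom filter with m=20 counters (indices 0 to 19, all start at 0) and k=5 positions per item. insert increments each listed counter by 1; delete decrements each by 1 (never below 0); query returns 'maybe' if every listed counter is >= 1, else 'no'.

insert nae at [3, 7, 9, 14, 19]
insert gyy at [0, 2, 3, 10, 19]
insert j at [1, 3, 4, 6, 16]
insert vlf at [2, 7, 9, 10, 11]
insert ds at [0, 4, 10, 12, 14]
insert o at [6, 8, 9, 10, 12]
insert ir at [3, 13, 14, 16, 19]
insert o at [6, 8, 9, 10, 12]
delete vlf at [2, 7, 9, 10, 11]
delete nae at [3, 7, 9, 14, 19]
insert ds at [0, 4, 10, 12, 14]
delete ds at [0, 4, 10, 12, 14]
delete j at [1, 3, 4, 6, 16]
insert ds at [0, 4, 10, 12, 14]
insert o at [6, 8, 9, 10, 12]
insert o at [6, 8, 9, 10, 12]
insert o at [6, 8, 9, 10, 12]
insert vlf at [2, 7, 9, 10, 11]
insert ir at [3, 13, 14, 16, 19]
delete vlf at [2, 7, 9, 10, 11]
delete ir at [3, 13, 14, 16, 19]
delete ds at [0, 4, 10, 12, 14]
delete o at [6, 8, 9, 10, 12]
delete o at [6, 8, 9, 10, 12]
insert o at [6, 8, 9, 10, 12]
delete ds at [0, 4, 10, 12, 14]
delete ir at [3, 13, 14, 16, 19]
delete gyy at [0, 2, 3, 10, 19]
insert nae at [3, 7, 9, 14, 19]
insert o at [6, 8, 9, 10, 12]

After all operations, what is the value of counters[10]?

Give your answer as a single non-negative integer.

Step 1: insert nae at [3, 7, 9, 14, 19] -> counters=[0,0,0,1,0,0,0,1,0,1,0,0,0,0,1,0,0,0,0,1]
Step 2: insert gyy at [0, 2, 3, 10, 19] -> counters=[1,0,1,2,0,0,0,1,0,1,1,0,0,0,1,0,0,0,0,2]
Step 3: insert j at [1, 3, 4, 6, 16] -> counters=[1,1,1,3,1,0,1,1,0,1,1,0,0,0,1,0,1,0,0,2]
Step 4: insert vlf at [2, 7, 9, 10, 11] -> counters=[1,1,2,3,1,0,1,2,0,2,2,1,0,0,1,0,1,0,0,2]
Step 5: insert ds at [0, 4, 10, 12, 14] -> counters=[2,1,2,3,2,0,1,2,0,2,3,1,1,0,2,0,1,0,0,2]
Step 6: insert o at [6, 8, 9, 10, 12] -> counters=[2,1,2,3,2,0,2,2,1,3,4,1,2,0,2,0,1,0,0,2]
Step 7: insert ir at [3, 13, 14, 16, 19] -> counters=[2,1,2,4,2,0,2,2,1,3,4,1,2,1,3,0,2,0,0,3]
Step 8: insert o at [6, 8, 9, 10, 12] -> counters=[2,1,2,4,2,0,3,2,2,4,5,1,3,1,3,0,2,0,0,3]
Step 9: delete vlf at [2, 7, 9, 10, 11] -> counters=[2,1,1,4,2,0,3,1,2,3,4,0,3,1,3,0,2,0,0,3]
Step 10: delete nae at [3, 7, 9, 14, 19] -> counters=[2,1,1,3,2,0,3,0,2,2,4,0,3,1,2,0,2,0,0,2]
Step 11: insert ds at [0, 4, 10, 12, 14] -> counters=[3,1,1,3,3,0,3,0,2,2,5,0,4,1,3,0,2,0,0,2]
Step 12: delete ds at [0, 4, 10, 12, 14] -> counters=[2,1,1,3,2,0,3,0,2,2,4,0,3,1,2,0,2,0,0,2]
Step 13: delete j at [1, 3, 4, 6, 16] -> counters=[2,0,1,2,1,0,2,0,2,2,4,0,3,1,2,0,1,0,0,2]
Step 14: insert ds at [0, 4, 10, 12, 14] -> counters=[3,0,1,2,2,0,2,0,2,2,5,0,4,1,3,0,1,0,0,2]
Step 15: insert o at [6, 8, 9, 10, 12] -> counters=[3,0,1,2,2,0,3,0,3,3,6,0,5,1,3,0,1,0,0,2]
Step 16: insert o at [6, 8, 9, 10, 12] -> counters=[3,0,1,2,2,0,4,0,4,4,7,0,6,1,3,0,1,0,0,2]
Step 17: insert o at [6, 8, 9, 10, 12] -> counters=[3,0,1,2,2,0,5,0,5,5,8,0,7,1,3,0,1,0,0,2]
Step 18: insert vlf at [2, 7, 9, 10, 11] -> counters=[3,0,2,2,2,0,5,1,5,6,9,1,7,1,3,0,1,0,0,2]
Step 19: insert ir at [3, 13, 14, 16, 19] -> counters=[3,0,2,3,2,0,5,1,5,6,9,1,7,2,4,0,2,0,0,3]
Step 20: delete vlf at [2, 7, 9, 10, 11] -> counters=[3,0,1,3,2,0,5,0,5,5,8,0,7,2,4,0,2,0,0,3]
Step 21: delete ir at [3, 13, 14, 16, 19] -> counters=[3,0,1,2,2,0,5,0,5,5,8,0,7,1,3,0,1,0,0,2]
Step 22: delete ds at [0, 4, 10, 12, 14] -> counters=[2,0,1,2,1,0,5,0,5,5,7,0,6,1,2,0,1,0,0,2]
Step 23: delete o at [6, 8, 9, 10, 12] -> counters=[2,0,1,2,1,0,4,0,4,4,6,0,5,1,2,0,1,0,0,2]
Step 24: delete o at [6, 8, 9, 10, 12] -> counters=[2,0,1,2,1,0,3,0,3,3,5,0,4,1,2,0,1,0,0,2]
Step 25: insert o at [6, 8, 9, 10, 12] -> counters=[2,0,1,2,1,0,4,0,4,4,6,0,5,1,2,0,1,0,0,2]
Step 26: delete ds at [0, 4, 10, 12, 14] -> counters=[1,0,1,2,0,0,4,0,4,4,5,0,4,1,1,0,1,0,0,2]
Step 27: delete ir at [3, 13, 14, 16, 19] -> counters=[1,0,1,1,0,0,4,0,4,4,5,0,4,0,0,0,0,0,0,1]
Step 28: delete gyy at [0, 2, 3, 10, 19] -> counters=[0,0,0,0,0,0,4,0,4,4,4,0,4,0,0,0,0,0,0,0]
Step 29: insert nae at [3, 7, 9, 14, 19] -> counters=[0,0,0,1,0,0,4,1,4,5,4,0,4,0,1,0,0,0,0,1]
Step 30: insert o at [6, 8, 9, 10, 12] -> counters=[0,0,0,1,0,0,5,1,5,6,5,0,5,0,1,0,0,0,0,1]
Final counters=[0,0,0,1,0,0,5,1,5,6,5,0,5,0,1,0,0,0,0,1] -> counters[10]=5

Answer: 5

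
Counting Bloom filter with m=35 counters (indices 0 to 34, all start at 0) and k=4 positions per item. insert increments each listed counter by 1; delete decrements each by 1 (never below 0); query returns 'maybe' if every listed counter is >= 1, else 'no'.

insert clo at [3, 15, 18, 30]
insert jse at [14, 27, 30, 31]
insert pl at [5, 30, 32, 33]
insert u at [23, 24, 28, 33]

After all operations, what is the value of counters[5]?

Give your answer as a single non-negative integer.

Step 1: insert clo at [3, 15, 18, 30] -> counters=[0,0,0,1,0,0,0,0,0,0,0,0,0,0,0,1,0,0,1,0,0,0,0,0,0,0,0,0,0,0,1,0,0,0,0]
Step 2: insert jse at [14, 27, 30, 31] -> counters=[0,0,0,1,0,0,0,0,0,0,0,0,0,0,1,1,0,0,1,0,0,0,0,0,0,0,0,1,0,0,2,1,0,0,0]
Step 3: insert pl at [5, 30, 32, 33] -> counters=[0,0,0,1,0,1,0,0,0,0,0,0,0,0,1,1,0,0,1,0,0,0,0,0,0,0,0,1,0,0,3,1,1,1,0]
Step 4: insert u at [23, 24, 28, 33] -> counters=[0,0,0,1,0,1,0,0,0,0,0,0,0,0,1,1,0,0,1,0,0,0,0,1,1,0,0,1,1,0,3,1,1,2,0]
Final counters=[0,0,0,1,0,1,0,0,0,0,0,0,0,0,1,1,0,0,1,0,0,0,0,1,1,0,0,1,1,0,3,1,1,2,0] -> counters[5]=1

Answer: 1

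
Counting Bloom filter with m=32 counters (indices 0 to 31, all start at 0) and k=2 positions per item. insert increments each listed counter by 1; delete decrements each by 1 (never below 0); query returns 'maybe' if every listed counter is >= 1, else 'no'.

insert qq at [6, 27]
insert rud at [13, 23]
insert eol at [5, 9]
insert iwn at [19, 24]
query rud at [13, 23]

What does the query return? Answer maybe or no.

Answer: maybe

Derivation:
Step 1: insert qq at [6, 27] -> counters=[0,0,0,0,0,0,1,0,0,0,0,0,0,0,0,0,0,0,0,0,0,0,0,0,0,0,0,1,0,0,0,0]
Step 2: insert rud at [13, 23] -> counters=[0,0,0,0,0,0,1,0,0,0,0,0,0,1,0,0,0,0,0,0,0,0,0,1,0,0,0,1,0,0,0,0]
Step 3: insert eol at [5, 9] -> counters=[0,0,0,0,0,1,1,0,0,1,0,0,0,1,0,0,0,0,0,0,0,0,0,1,0,0,0,1,0,0,0,0]
Step 4: insert iwn at [19, 24] -> counters=[0,0,0,0,0,1,1,0,0,1,0,0,0,1,0,0,0,0,0,1,0,0,0,1,1,0,0,1,0,0,0,0]
Query rud: check counters[13]=1 counters[23]=1 -> maybe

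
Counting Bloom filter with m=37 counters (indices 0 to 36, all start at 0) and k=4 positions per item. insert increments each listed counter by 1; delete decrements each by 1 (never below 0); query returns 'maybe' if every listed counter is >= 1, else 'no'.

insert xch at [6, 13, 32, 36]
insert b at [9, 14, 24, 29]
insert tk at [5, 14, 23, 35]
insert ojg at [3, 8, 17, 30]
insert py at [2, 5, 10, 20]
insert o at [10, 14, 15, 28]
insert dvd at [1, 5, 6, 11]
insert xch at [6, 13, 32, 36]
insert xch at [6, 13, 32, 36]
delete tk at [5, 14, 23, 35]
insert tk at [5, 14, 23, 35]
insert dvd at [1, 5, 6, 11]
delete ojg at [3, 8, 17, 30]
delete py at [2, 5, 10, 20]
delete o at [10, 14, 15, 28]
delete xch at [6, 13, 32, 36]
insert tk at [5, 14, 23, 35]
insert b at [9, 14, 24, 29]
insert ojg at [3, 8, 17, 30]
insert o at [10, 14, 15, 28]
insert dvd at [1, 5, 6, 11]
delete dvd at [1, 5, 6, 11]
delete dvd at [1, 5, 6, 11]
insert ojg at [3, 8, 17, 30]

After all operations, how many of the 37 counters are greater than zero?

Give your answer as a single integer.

Answer: 20

Derivation:
Step 1: insert xch at [6, 13, 32, 36] -> counters=[0,0,0,0,0,0,1,0,0,0,0,0,0,1,0,0,0,0,0,0,0,0,0,0,0,0,0,0,0,0,0,0,1,0,0,0,1]
Step 2: insert b at [9, 14, 24, 29] -> counters=[0,0,0,0,0,0,1,0,0,1,0,0,0,1,1,0,0,0,0,0,0,0,0,0,1,0,0,0,0,1,0,0,1,0,0,0,1]
Step 3: insert tk at [5, 14, 23, 35] -> counters=[0,0,0,0,0,1,1,0,0,1,0,0,0,1,2,0,0,0,0,0,0,0,0,1,1,0,0,0,0,1,0,0,1,0,0,1,1]
Step 4: insert ojg at [3, 8, 17, 30] -> counters=[0,0,0,1,0,1,1,0,1,1,0,0,0,1,2,0,0,1,0,0,0,0,0,1,1,0,0,0,0,1,1,0,1,0,0,1,1]
Step 5: insert py at [2, 5, 10, 20] -> counters=[0,0,1,1,0,2,1,0,1,1,1,0,0,1,2,0,0,1,0,0,1,0,0,1,1,0,0,0,0,1,1,0,1,0,0,1,1]
Step 6: insert o at [10, 14, 15, 28] -> counters=[0,0,1,1,0,2,1,0,1,1,2,0,0,1,3,1,0,1,0,0,1,0,0,1,1,0,0,0,1,1,1,0,1,0,0,1,1]
Step 7: insert dvd at [1, 5, 6, 11] -> counters=[0,1,1,1,0,3,2,0,1,1,2,1,0,1,3,1,0,1,0,0,1,0,0,1,1,0,0,0,1,1,1,0,1,0,0,1,1]
Step 8: insert xch at [6, 13, 32, 36] -> counters=[0,1,1,1,0,3,3,0,1,1,2,1,0,2,3,1,0,1,0,0,1,0,0,1,1,0,0,0,1,1,1,0,2,0,0,1,2]
Step 9: insert xch at [6, 13, 32, 36] -> counters=[0,1,1,1,0,3,4,0,1,1,2,1,0,3,3,1,0,1,0,0,1,0,0,1,1,0,0,0,1,1,1,0,3,0,0,1,3]
Step 10: delete tk at [5, 14, 23, 35] -> counters=[0,1,1,1,0,2,4,0,1,1,2,1,0,3,2,1,0,1,0,0,1,0,0,0,1,0,0,0,1,1,1,0,3,0,0,0,3]
Step 11: insert tk at [5, 14, 23, 35] -> counters=[0,1,1,1,0,3,4,0,1,1,2,1,0,3,3,1,0,1,0,0,1,0,0,1,1,0,0,0,1,1,1,0,3,0,0,1,3]
Step 12: insert dvd at [1, 5, 6, 11] -> counters=[0,2,1,1,0,4,5,0,1,1,2,2,0,3,3,1,0,1,0,0,1,0,0,1,1,0,0,0,1,1,1,0,3,0,0,1,3]
Step 13: delete ojg at [3, 8, 17, 30] -> counters=[0,2,1,0,0,4,5,0,0,1,2,2,0,3,3,1,0,0,0,0,1,0,0,1,1,0,0,0,1,1,0,0,3,0,0,1,3]
Step 14: delete py at [2, 5, 10, 20] -> counters=[0,2,0,0,0,3,5,0,0,1,1,2,0,3,3,1,0,0,0,0,0,0,0,1,1,0,0,0,1,1,0,0,3,0,0,1,3]
Step 15: delete o at [10, 14, 15, 28] -> counters=[0,2,0,0,0,3,5,0,0,1,0,2,0,3,2,0,0,0,0,0,0,0,0,1,1,0,0,0,0,1,0,0,3,0,0,1,3]
Step 16: delete xch at [6, 13, 32, 36] -> counters=[0,2,0,0,0,3,4,0,0,1,0,2,0,2,2,0,0,0,0,0,0,0,0,1,1,0,0,0,0,1,0,0,2,0,0,1,2]
Step 17: insert tk at [5, 14, 23, 35] -> counters=[0,2,0,0,0,4,4,0,0,1,0,2,0,2,3,0,0,0,0,0,0,0,0,2,1,0,0,0,0,1,0,0,2,0,0,2,2]
Step 18: insert b at [9, 14, 24, 29] -> counters=[0,2,0,0,0,4,4,0,0,2,0,2,0,2,4,0,0,0,0,0,0,0,0,2,2,0,0,0,0,2,0,0,2,0,0,2,2]
Step 19: insert ojg at [3, 8, 17, 30] -> counters=[0,2,0,1,0,4,4,0,1,2,0,2,0,2,4,0,0,1,0,0,0,0,0,2,2,0,0,0,0,2,1,0,2,0,0,2,2]
Step 20: insert o at [10, 14, 15, 28] -> counters=[0,2,0,1,0,4,4,0,1,2,1,2,0,2,5,1,0,1,0,0,0,0,0,2,2,0,0,0,1,2,1,0,2,0,0,2,2]
Step 21: insert dvd at [1, 5, 6, 11] -> counters=[0,3,0,1,0,5,5,0,1,2,1,3,0,2,5,1,0,1,0,0,0,0,0,2,2,0,0,0,1,2,1,0,2,0,0,2,2]
Step 22: delete dvd at [1, 5, 6, 11] -> counters=[0,2,0,1,0,4,4,0,1,2,1,2,0,2,5,1,0,1,0,0,0,0,0,2,2,0,0,0,1,2,1,0,2,0,0,2,2]
Step 23: delete dvd at [1, 5, 6, 11] -> counters=[0,1,0,1,0,3,3,0,1,2,1,1,0,2,5,1,0,1,0,0,0,0,0,2,2,0,0,0,1,2,1,0,2,0,0,2,2]
Step 24: insert ojg at [3, 8, 17, 30] -> counters=[0,1,0,2,0,3,3,0,2,2,1,1,0,2,5,1,0,2,0,0,0,0,0,2,2,0,0,0,1,2,2,0,2,0,0,2,2]
Final counters=[0,1,0,2,0,3,3,0,2,2,1,1,0,2,5,1,0,2,0,0,0,0,0,2,2,0,0,0,1,2,2,0,2,0,0,2,2] -> 20 nonzero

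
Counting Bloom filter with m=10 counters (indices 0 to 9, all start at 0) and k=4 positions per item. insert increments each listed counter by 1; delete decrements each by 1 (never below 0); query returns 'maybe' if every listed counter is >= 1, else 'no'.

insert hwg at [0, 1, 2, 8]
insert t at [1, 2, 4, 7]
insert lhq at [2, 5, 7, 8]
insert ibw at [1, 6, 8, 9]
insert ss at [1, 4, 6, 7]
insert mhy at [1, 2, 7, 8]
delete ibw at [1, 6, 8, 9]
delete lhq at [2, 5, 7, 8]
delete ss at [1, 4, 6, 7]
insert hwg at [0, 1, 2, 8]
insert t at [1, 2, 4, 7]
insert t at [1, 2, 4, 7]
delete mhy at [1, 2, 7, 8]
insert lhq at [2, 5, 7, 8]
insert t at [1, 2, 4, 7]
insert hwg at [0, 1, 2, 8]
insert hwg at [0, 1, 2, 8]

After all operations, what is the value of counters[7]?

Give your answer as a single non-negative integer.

Answer: 5

Derivation:
Step 1: insert hwg at [0, 1, 2, 8] -> counters=[1,1,1,0,0,0,0,0,1,0]
Step 2: insert t at [1, 2, 4, 7] -> counters=[1,2,2,0,1,0,0,1,1,0]
Step 3: insert lhq at [2, 5, 7, 8] -> counters=[1,2,3,0,1,1,0,2,2,0]
Step 4: insert ibw at [1, 6, 8, 9] -> counters=[1,3,3,0,1,1,1,2,3,1]
Step 5: insert ss at [1, 4, 6, 7] -> counters=[1,4,3,0,2,1,2,3,3,1]
Step 6: insert mhy at [1, 2, 7, 8] -> counters=[1,5,4,0,2,1,2,4,4,1]
Step 7: delete ibw at [1, 6, 8, 9] -> counters=[1,4,4,0,2,1,1,4,3,0]
Step 8: delete lhq at [2, 5, 7, 8] -> counters=[1,4,3,0,2,0,1,3,2,0]
Step 9: delete ss at [1, 4, 6, 7] -> counters=[1,3,3,0,1,0,0,2,2,0]
Step 10: insert hwg at [0, 1, 2, 8] -> counters=[2,4,4,0,1,0,0,2,3,0]
Step 11: insert t at [1, 2, 4, 7] -> counters=[2,5,5,0,2,0,0,3,3,0]
Step 12: insert t at [1, 2, 4, 7] -> counters=[2,6,6,0,3,0,0,4,3,0]
Step 13: delete mhy at [1, 2, 7, 8] -> counters=[2,5,5,0,3,0,0,3,2,0]
Step 14: insert lhq at [2, 5, 7, 8] -> counters=[2,5,6,0,3,1,0,4,3,0]
Step 15: insert t at [1, 2, 4, 7] -> counters=[2,6,7,0,4,1,0,5,3,0]
Step 16: insert hwg at [0, 1, 2, 8] -> counters=[3,7,8,0,4,1,0,5,4,0]
Step 17: insert hwg at [0, 1, 2, 8] -> counters=[4,8,9,0,4,1,0,5,5,0]
Final counters=[4,8,9,0,4,1,0,5,5,0] -> counters[7]=5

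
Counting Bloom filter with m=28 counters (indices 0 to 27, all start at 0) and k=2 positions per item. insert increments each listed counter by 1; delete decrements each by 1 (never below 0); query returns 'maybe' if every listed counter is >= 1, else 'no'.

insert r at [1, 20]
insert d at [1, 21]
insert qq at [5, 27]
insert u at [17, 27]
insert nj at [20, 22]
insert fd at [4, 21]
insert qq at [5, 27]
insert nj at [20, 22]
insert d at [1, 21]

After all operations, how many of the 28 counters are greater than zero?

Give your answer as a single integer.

Answer: 8

Derivation:
Step 1: insert r at [1, 20] -> counters=[0,1,0,0,0,0,0,0,0,0,0,0,0,0,0,0,0,0,0,0,1,0,0,0,0,0,0,0]
Step 2: insert d at [1, 21] -> counters=[0,2,0,0,0,0,0,0,0,0,0,0,0,0,0,0,0,0,0,0,1,1,0,0,0,0,0,0]
Step 3: insert qq at [5, 27] -> counters=[0,2,0,0,0,1,0,0,0,0,0,0,0,0,0,0,0,0,0,0,1,1,0,0,0,0,0,1]
Step 4: insert u at [17, 27] -> counters=[0,2,0,0,0,1,0,0,0,0,0,0,0,0,0,0,0,1,0,0,1,1,0,0,0,0,0,2]
Step 5: insert nj at [20, 22] -> counters=[0,2,0,0,0,1,0,0,0,0,0,0,0,0,0,0,0,1,0,0,2,1,1,0,0,0,0,2]
Step 6: insert fd at [4, 21] -> counters=[0,2,0,0,1,1,0,0,0,0,0,0,0,0,0,0,0,1,0,0,2,2,1,0,0,0,0,2]
Step 7: insert qq at [5, 27] -> counters=[0,2,0,0,1,2,0,0,0,0,0,0,0,0,0,0,0,1,0,0,2,2,1,0,0,0,0,3]
Step 8: insert nj at [20, 22] -> counters=[0,2,0,0,1,2,0,0,0,0,0,0,0,0,0,0,0,1,0,0,3,2,2,0,0,0,0,3]
Step 9: insert d at [1, 21] -> counters=[0,3,0,0,1,2,0,0,0,0,0,0,0,0,0,0,0,1,0,0,3,3,2,0,0,0,0,3]
Final counters=[0,3,0,0,1,2,0,0,0,0,0,0,0,0,0,0,0,1,0,0,3,3,2,0,0,0,0,3] -> 8 nonzero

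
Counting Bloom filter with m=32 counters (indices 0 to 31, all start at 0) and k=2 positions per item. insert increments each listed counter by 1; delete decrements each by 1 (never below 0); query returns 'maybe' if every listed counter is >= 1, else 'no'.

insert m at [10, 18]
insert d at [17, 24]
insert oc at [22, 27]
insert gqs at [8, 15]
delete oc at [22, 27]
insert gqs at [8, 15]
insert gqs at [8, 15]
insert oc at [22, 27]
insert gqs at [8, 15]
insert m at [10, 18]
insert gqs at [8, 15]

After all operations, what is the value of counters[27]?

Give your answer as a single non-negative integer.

Step 1: insert m at [10, 18] -> counters=[0,0,0,0,0,0,0,0,0,0,1,0,0,0,0,0,0,0,1,0,0,0,0,0,0,0,0,0,0,0,0,0]
Step 2: insert d at [17, 24] -> counters=[0,0,0,0,0,0,0,0,0,0,1,0,0,0,0,0,0,1,1,0,0,0,0,0,1,0,0,0,0,0,0,0]
Step 3: insert oc at [22, 27] -> counters=[0,0,0,0,0,0,0,0,0,0,1,0,0,0,0,0,0,1,1,0,0,0,1,0,1,0,0,1,0,0,0,0]
Step 4: insert gqs at [8, 15] -> counters=[0,0,0,0,0,0,0,0,1,0,1,0,0,0,0,1,0,1,1,0,0,0,1,0,1,0,0,1,0,0,0,0]
Step 5: delete oc at [22, 27] -> counters=[0,0,0,0,0,0,0,0,1,0,1,0,0,0,0,1,0,1,1,0,0,0,0,0,1,0,0,0,0,0,0,0]
Step 6: insert gqs at [8, 15] -> counters=[0,0,0,0,0,0,0,0,2,0,1,0,0,0,0,2,0,1,1,0,0,0,0,0,1,0,0,0,0,0,0,0]
Step 7: insert gqs at [8, 15] -> counters=[0,0,0,0,0,0,0,0,3,0,1,0,0,0,0,3,0,1,1,0,0,0,0,0,1,0,0,0,0,0,0,0]
Step 8: insert oc at [22, 27] -> counters=[0,0,0,0,0,0,0,0,3,0,1,0,0,0,0,3,0,1,1,0,0,0,1,0,1,0,0,1,0,0,0,0]
Step 9: insert gqs at [8, 15] -> counters=[0,0,0,0,0,0,0,0,4,0,1,0,0,0,0,4,0,1,1,0,0,0,1,0,1,0,0,1,0,0,0,0]
Step 10: insert m at [10, 18] -> counters=[0,0,0,0,0,0,0,0,4,0,2,0,0,0,0,4,0,1,2,0,0,0,1,0,1,0,0,1,0,0,0,0]
Step 11: insert gqs at [8, 15] -> counters=[0,0,0,0,0,0,0,0,5,0,2,0,0,0,0,5,0,1,2,0,0,0,1,0,1,0,0,1,0,0,0,0]
Final counters=[0,0,0,0,0,0,0,0,5,0,2,0,0,0,0,5,0,1,2,0,0,0,1,0,1,0,0,1,0,0,0,0] -> counters[27]=1

Answer: 1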